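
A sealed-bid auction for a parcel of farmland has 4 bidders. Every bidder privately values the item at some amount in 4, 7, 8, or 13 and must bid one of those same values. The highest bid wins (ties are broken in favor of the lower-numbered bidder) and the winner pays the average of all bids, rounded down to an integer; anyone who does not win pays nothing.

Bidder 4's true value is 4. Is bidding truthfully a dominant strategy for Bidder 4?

Yes

Check each profile of the others' bids and compare truth against every alternative bid.
Others bid (4, 4, 4): truth gives 0, best alternative gives 0.
Others bid (4, 4, 7): truth gives 0, best alternative gives 0.
Others bid (4, 4, 8): truth gives 0, best alternative gives 0.
Others bid (4, 4, 13): truth gives 0, best alternative gives 0.
Others bid (4, 7, 4): truth gives 0, best alternative gives 0.
Others bid (4, 7, 7): truth gives 0, best alternative gives 0.
(Remaining 58 profiles checked similarly; truth is weakly best in each.)
In every case the truthful bid is at least as good as any alternative, so it is a dominant strategy.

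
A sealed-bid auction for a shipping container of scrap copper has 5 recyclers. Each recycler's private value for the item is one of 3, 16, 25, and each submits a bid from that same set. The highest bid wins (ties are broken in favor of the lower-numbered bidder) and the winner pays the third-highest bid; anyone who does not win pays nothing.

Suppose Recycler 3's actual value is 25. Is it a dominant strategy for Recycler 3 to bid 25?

Yes

Check each profile of the others' bids and compare truth against every alternative bid.
Others bid (3, 3, 3, 25): truth gives 22, best alternative gives 0.
Others bid (3, 3, 25, 3): truth gives 22, best alternative gives 0.
Others bid (3, 16, 3, 3): truth gives 22, best alternative gives 0.
Others bid (16, 3, 3, 3): truth gives 22, best alternative gives 0.
Others bid (3, 3, 16, 25): truth gives 9, best alternative gives 0.
Others bid (3, 3, 25, 16): truth gives 9, best alternative gives 0.
(Remaining 75 profiles checked similarly; truth is weakly best in each.)
In every case the truthful bid is at least as good as any alternative, so it is a dominant strategy.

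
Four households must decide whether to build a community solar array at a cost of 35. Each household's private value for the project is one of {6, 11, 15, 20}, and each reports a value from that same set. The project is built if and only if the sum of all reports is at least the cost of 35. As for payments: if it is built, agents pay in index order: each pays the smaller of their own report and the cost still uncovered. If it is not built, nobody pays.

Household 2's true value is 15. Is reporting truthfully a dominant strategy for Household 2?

No

Consider the case where Household 1 reports 6, Household 3 reports 6 and Household 4 reports 15.
Truthful report 15: project built, pays 15, utility 15 - 15 = 0.
Report 11 instead: project built, pays 11, utility 15 - 11 = 4.
Since 4 > 0, reporting 11 is strictly better here, so truthful reporting is not dominant.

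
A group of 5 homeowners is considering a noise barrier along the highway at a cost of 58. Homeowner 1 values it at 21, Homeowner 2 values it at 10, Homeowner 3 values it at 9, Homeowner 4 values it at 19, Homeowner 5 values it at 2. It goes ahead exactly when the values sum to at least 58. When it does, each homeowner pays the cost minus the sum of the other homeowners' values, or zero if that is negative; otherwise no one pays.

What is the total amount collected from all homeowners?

Total value 61 ≥ cost 58, so it is built.
Homeowner 1: others sum to 40; max(0, 58 - 40) = 18.
Homeowner 2: others sum to 51; max(0, 58 - 51) = 7.
Homeowner 3: others sum to 52; max(0, 58 - 52) = 6.
Homeowner 4: others sum to 42; max(0, 58 - 42) = 16.
Homeowner 5: others sum to 59; max(0, 58 - 59) = 0.
Total collected = 18 + 7 + 6 + 16 + 0 = 47.

47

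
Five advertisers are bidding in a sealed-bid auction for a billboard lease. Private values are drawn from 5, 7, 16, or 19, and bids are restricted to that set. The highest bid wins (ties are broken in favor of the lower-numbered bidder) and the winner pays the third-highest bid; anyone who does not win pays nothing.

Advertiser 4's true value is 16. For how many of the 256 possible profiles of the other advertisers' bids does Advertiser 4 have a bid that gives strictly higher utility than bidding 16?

32

Others bid (5, 5, 5, 19): truth gives 0; bid 19 gives 11 > 0. Violating.
Others bid (5, 5, 7, 19): truth gives 0; bid 19 gives 9 > 0. Violating.
Others bid (5, 5, 16, 5): truth gives 0; bid 19 gives 11 > 0. Violating.
Others bid (5, 5, 16, 7): truth gives 0; bid 19 gives 9 > 0. Violating.
Others bid (5, 5, 5, 5): truth gives 11; no alternative beats it.
Others bid (5, 5, 5, 7): truth gives 11; no alternative beats it.
(Checking all 256 profiles: 32 have a profitable deviation, 224 do not.)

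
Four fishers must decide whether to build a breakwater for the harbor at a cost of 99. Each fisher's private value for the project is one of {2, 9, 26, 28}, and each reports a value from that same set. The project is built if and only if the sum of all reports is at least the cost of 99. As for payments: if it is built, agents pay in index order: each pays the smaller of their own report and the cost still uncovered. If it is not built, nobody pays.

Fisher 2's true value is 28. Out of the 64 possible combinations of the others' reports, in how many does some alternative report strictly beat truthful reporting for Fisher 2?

Others report (26, 26, 26): truth gives 0; report 26 gives 2 > 0. Violating.
Others report (26, 26, 28): truth gives 0; report 26 gives 2 > 0. Violating.
Others report (26, 28, 26): truth gives 0; report 26 gives 2 > 0. Violating.
Others report (26, 28, 28): truth gives 0; report 26 gives 2 > 0. Violating.
Others report (2, 2, 2): truth gives 0; no alternative beats it.
Others report (2, 2, 9): truth gives 0; no alternative beats it.
(Checking all 64 profiles: 8 have a profitable deviation, 56 do not.)

8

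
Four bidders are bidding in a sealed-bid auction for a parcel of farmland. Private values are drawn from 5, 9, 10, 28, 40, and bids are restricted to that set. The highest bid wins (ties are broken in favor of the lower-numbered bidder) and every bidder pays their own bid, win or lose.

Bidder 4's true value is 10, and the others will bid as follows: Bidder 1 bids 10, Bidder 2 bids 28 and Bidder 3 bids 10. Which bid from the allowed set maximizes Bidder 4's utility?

Bid 5: loses but pays 5, utility -5.
Bid 9: loses but pays 9, utility -9.
Bid 10: loses but pays 10, utility -10.
Bid 28: loses but pays 28, utility -28.
Bid 40: wins, pays 40, utility 10 - 40 = -30.
The best choice is 5 with utility -5.

5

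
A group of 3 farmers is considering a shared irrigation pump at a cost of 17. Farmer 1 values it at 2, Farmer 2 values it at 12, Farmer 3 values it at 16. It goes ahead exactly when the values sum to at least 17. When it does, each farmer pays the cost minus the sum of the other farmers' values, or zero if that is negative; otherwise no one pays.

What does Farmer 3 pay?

Total value 30 ≥ cost 17, so the project is built.
The other farmers' values sum to 14.
Cost minus that sum is 17 - 14 = 3.

3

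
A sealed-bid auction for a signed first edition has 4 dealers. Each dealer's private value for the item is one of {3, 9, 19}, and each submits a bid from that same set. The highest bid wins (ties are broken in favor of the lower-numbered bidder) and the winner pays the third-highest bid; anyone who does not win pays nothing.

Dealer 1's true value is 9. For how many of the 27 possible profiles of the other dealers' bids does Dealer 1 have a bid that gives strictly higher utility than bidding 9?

3

Others bid (3, 3, 19): truth gives 0; bid 19 gives 6 > 0. Violating.
Others bid (3, 19, 3): truth gives 0; bid 19 gives 6 > 0. Violating.
Others bid (19, 3, 3): truth gives 0; bid 19 gives 6 > 0. Violating.
Others bid (3, 3, 3): truth gives 6; no alternative beats it.
Others bid (3, 3, 9): truth gives 6; no alternative beats it.
(Checking all 27 profiles: 3 have a profitable deviation, 24 do not.)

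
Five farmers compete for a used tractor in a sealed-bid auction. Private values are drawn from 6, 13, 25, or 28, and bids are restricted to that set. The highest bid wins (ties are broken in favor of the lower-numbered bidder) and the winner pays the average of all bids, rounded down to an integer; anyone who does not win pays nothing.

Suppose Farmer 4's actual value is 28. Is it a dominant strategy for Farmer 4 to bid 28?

No

Consider the case where Farmer 1 bids 6, Farmer 2 bids 6, Farmer 3 bids 6 and Farmer 5 bids 6.
Truthful bid 28: wins, pays 10, utility 28 - 10 = 18.
Bid 13 instead: wins, pays 7, utility 28 - 7 = 21.
Since 21 > 18, bidding 13 is strictly better here, so truthful bidding is not dominant.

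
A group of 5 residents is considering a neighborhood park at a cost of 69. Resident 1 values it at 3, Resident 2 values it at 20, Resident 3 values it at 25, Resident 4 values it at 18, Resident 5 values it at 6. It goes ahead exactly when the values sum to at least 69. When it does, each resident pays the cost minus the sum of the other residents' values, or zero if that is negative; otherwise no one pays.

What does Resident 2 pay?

Total value 72 ≥ cost 69, so the project is built.
The other residents' values sum to 52.
Cost minus that sum is 69 - 52 = 17.

17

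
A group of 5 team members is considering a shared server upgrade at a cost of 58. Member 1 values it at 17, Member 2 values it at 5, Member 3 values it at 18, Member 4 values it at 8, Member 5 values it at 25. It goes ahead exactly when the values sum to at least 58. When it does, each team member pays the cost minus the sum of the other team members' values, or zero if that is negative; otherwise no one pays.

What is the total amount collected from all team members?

Total value 73 ≥ cost 58, so it is built.
Member 1: others sum to 56; max(0, 58 - 56) = 2.
Member 2: others sum to 68; max(0, 58 - 68) = 0.
Member 3: others sum to 55; max(0, 58 - 55) = 3.
Member 4: others sum to 65; max(0, 58 - 65) = 0.
Member 5: others sum to 48; max(0, 58 - 48) = 10.
Total collected = 2 + 0 + 3 + 0 + 10 = 15.

15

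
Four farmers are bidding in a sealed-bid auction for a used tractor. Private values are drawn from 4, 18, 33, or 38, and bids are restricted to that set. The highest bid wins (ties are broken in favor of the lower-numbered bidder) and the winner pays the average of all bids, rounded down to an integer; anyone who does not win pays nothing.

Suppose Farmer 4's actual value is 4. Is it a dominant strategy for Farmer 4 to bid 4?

Yes

Check each profile of the others' bids and compare truth against every alternative bid.
Others bid (4, 4, 4): truth gives 0, best alternative gives -3.
Others bid (4, 4, 18): truth gives 0, best alternative gives 0.
Others bid (4, 4, 33): truth gives 0, best alternative gives 0.
Others bid (4, 4, 38): truth gives 0, best alternative gives 0.
Others bid (4, 18, 4): truth gives 0, best alternative gives 0.
Others bid (4, 18, 18): truth gives 0, best alternative gives 0.
(Remaining 58 profiles checked similarly; truth is weakly best in each.)
In every case the truthful bid is at least as good as any alternative, so it is a dominant strategy.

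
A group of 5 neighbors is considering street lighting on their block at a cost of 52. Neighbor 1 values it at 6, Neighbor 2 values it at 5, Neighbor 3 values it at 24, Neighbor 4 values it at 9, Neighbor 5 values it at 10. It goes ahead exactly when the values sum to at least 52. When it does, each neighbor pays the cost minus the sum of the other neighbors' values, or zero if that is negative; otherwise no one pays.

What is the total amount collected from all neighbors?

44

Total value 54 ≥ cost 52, so it is built.
Neighbor 1: others sum to 48; max(0, 52 - 48) = 4.
Neighbor 2: others sum to 49; max(0, 52 - 49) = 3.
Neighbor 3: others sum to 30; max(0, 52 - 30) = 22.
Neighbor 4: others sum to 45; max(0, 52 - 45) = 7.
Neighbor 5: others sum to 44; max(0, 52 - 44) = 8.
Total collected = 4 + 3 + 22 + 7 + 8 = 44.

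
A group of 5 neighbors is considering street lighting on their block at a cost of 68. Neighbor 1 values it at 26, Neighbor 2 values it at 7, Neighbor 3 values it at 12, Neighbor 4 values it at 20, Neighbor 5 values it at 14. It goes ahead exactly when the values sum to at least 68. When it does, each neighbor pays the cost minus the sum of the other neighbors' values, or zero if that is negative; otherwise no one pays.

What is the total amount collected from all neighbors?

28

Total value 79 ≥ cost 68, so it is built.
Neighbor 1: others sum to 53; max(0, 68 - 53) = 15.
Neighbor 2: others sum to 72; max(0, 68 - 72) = 0.
Neighbor 3: others sum to 67; max(0, 68 - 67) = 1.
Neighbor 4: others sum to 59; max(0, 68 - 59) = 9.
Neighbor 5: others sum to 65; max(0, 68 - 65) = 3.
Total collected = 15 + 0 + 1 + 9 + 3 = 28.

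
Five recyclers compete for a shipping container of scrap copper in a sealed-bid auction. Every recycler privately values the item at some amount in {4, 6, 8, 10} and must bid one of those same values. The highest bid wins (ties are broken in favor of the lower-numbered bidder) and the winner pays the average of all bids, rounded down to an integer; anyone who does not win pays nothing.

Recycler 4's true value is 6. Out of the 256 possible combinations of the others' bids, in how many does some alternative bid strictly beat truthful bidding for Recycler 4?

Others bid (4, 4, 4, 8): truth gives 0; bid 8 gives 1 > 0. Violating.
Others bid (4, 4, 6, 4): truth gives 0; bid 8 gives 1 > 0. Violating.
Others bid (4, 4, 6, 6): truth gives 0; bid 8 gives 1 > 0. Violating.
Others bid (4, 6, 4, 4): truth gives 0; bid 8 gives 1 > 0. Violating.
Others bid (4, 4, 4, 4): truth gives 2; no alternative beats it.
Others bid (4, 4, 4, 6): truth gives 2; no alternative beats it.
(Checking all 256 profiles: 10 have a profitable deviation, 246 do not.)

10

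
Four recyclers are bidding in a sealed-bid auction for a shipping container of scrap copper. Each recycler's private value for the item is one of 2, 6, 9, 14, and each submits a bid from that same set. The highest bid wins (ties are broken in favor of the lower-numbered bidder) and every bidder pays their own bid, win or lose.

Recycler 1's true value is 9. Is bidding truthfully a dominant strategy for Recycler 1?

No

Consider the case where Recycler 2 bids 2, Recycler 3 bids 2 and Recycler 4 bids 2.
Truthful bid 9: wins, pays 9, utility 9 - 9 = 0.
Bid 2 instead: wins, pays 2, utility 9 - 2 = 7.
Since 7 > 0, bidding 2 is strictly better here, so truthful bidding is not dominant.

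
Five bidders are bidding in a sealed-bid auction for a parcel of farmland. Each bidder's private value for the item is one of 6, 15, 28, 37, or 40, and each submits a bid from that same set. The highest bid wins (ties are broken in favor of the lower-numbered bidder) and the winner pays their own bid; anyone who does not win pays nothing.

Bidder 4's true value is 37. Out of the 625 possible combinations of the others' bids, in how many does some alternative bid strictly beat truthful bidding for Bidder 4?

Others bid (6, 6, 6, 6): truth gives 0; bid 15 gives 22 > 0. Violating.
Others bid (6, 6, 6, 15): truth gives 0; bid 15 gives 22 > 0. Violating.
Others bid (6, 6, 6, 28): truth gives 0; bid 28 gives 9 > 0. Violating.
Others bid (6, 6, 15, 6): truth gives 0; bid 28 gives 9 > 0. Violating.
Others bid (6, 6, 6, 37): truth gives 0; no alternative beats it.
Others bid (6, 6, 6, 40): truth gives 0; no alternative beats it.
(Checking all 625 profiles: 24 have a profitable deviation, 601 do not.)

24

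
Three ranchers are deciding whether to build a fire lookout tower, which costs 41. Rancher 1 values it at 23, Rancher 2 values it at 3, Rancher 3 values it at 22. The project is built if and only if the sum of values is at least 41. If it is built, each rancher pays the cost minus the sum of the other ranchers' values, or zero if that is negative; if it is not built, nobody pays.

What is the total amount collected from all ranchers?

31

Total value 48 ≥ cost 41, so it is built.
Rancher 1: others sum to 25; max(0, 41 - 25) = 16.
Rancher 2: others sum to 45; max(0, 41 - 45) = 0.
Rancher 3: others sum to 26; max(0, 41 - 26) = 15.
Total collected = 16 + 0 + 15 = 31.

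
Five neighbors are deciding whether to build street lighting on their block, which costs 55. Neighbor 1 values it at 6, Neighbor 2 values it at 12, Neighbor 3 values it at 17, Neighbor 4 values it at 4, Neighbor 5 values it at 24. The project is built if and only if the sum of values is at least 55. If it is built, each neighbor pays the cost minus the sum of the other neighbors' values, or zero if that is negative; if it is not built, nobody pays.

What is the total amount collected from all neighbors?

Total value 63 ≥ cost 55, so it is built.
Neighbor 1: others sum to 57; max(0, 55 - 57) = 0.
Neighbor 2: others sum to 51; max(0, 55 - 51) = 4.
Neighbor 3: others sum to 46; max(0, 55 - 46) = 9.
Neighbor 4: others sum to 59; max(0, 55 - 59) = 0.
Neighbor 5: others sum to 39; max(0, 55 - 39) = 16.
Total collected = 0 + 4 + 9 + 0 + 16 = 29.

29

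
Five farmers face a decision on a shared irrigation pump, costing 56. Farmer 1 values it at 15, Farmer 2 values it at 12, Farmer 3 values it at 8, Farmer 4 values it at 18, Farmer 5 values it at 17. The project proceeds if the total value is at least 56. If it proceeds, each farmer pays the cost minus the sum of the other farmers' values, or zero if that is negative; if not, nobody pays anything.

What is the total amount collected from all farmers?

8

Total value 70 ≥ cost 56, so it is built.
Farmer 1: others sum to 55; max(0, 56 - 55) = 1.
Farmer 2: others sum to 58; max(0, 56 - 58) = 0.
Farmer 3: others sum to 62; max(0, 56 - 62) = 0.
Farmer 4: others sum to 52; max(0, 56 - 52) = 4.
Farmer 5: others sum to 53; max(0, 56 - 53) = 3.
Total collected = 1 + 0 + 0 + 4 + 3 = 8.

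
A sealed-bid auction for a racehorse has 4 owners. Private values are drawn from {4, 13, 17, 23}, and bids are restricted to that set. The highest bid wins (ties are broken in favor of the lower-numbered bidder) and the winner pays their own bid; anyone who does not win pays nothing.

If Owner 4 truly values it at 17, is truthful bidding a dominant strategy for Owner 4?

Consider the case where Owner 1 bids 4, Owner 2 bids 4 and Owner 3 bids 4.
Truthful bid 17: wins, pays 17, utility 17 - 17 = 0.
Bid 13 instead: wins, pays 13, utility 17 - 13 = 4.
Since 4 > 0, bidding 13 is strictly better here, so truthful bidding is not dominant.

No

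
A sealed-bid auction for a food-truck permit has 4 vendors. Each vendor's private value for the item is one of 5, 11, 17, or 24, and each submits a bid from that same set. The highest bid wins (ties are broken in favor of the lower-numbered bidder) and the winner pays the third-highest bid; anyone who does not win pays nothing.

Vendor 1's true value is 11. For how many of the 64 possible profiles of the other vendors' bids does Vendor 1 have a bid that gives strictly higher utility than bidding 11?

Others bid (5, 5, 17): truth gives 0; bid 17 gives 6 > 0. Violating.
Others bid (5, 5, 24): truth gives 0; bid 24 gives 6 > 0. Violating.
Others bid (5, 17, 5): truth gives 0; bid 17 gives 6 > 0. Violating.
Others bid (5, 24, 5): truth gives 0; bid 24 gives 6 > 0. Violating.
Others bid (5, 5, 5): truth gives 6; no alternative beats it.
Others bid (5, 5, 11): truth gives 6; no alternative beats it.
(Checking all 64 profiles: 6 have a profitable deviation, 58 do not.)

6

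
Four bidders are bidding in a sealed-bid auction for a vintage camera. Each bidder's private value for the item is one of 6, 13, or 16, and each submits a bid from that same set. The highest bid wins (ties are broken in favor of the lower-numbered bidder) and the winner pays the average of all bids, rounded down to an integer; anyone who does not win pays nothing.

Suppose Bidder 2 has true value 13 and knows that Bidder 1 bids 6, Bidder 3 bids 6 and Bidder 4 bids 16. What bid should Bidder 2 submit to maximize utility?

Bid 6: loses, pays 0, utility 0.
Bid 13: loses, pays 0, utility 0.
Bid 16: wins, pays 11, utility 13 - 11 = 2.
The best choice is 16 with utility 2.

16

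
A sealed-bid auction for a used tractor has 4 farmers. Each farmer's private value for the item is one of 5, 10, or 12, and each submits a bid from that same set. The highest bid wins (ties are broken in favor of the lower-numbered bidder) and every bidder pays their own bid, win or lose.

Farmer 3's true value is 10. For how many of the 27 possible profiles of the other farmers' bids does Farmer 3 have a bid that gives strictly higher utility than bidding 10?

25

Others bid (5, 5, 12): truth gives -10; bid 12 gives -2 > -10. Violating.
Others bid (5, 10, 5): truth gives -10; bid 12 gives -2 > -10. Violating.
Others bid (5, 10, 10): truth gives -10; bid 12 gives -2 > -10. Violating.
Others bid (5, 10, 12): truth gives -10; bid 12 gives -2 > -10. Violating.
Others bid (5, 5, 5): truth gives 0; no alternative beats it.
Others bid (5, 5, 10): truth gives 0; no alternative beats it.
(Checking all 27 profiles: 25 have a profitable deviation, 2 do not.)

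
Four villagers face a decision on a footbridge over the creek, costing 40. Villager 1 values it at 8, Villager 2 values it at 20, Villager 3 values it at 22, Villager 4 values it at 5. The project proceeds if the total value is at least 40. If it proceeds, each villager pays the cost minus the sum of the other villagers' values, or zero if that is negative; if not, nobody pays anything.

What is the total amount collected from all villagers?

Total value 55 ≥ cost 40, so it is built.
Villager 1: others sum to 47; max(0, 40 - 47) = 0.
Villager 2: others sum to 35; max(0, 40 - 35) = 5.
Villager 3: others sum to 33; max(0, 40 - 33) = 7.
Villager 4: others sum to 50; max(0, 40 - 50) = 0.
Total collected = 0 + 5 + 7 + 0 = 12.

12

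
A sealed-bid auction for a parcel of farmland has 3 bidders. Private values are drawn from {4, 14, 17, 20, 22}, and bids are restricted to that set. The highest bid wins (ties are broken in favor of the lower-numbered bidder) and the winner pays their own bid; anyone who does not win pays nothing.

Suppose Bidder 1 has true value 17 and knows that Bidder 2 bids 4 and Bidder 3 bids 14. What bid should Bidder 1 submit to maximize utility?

Bid 4: loses, pays 0, utility 0.
Bid 14: wins, pays 14, utility 17 - 14 = 3.
Bid 17: wins, pays 17, utility 17 - 17 = 0.
Bid 20: wins, pays 20, utility 17 - 20 = -3.
Bid 22: wins, pays 22, utility 17 - 22 = -5.
The best choice is 14 with utility 3.

14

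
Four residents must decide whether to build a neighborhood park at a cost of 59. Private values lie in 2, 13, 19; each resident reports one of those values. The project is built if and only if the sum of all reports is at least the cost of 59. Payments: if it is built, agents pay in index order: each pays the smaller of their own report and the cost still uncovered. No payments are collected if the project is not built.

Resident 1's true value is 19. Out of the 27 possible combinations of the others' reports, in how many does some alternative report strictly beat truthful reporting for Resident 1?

4

Others report (13, 19, 19): truth gives 0; report 13 gives 6 > 0. Violating.
Others report (19, 13, 19): truth gives 0; report 13 gives 6 > 0. Violating.
Others report (19, 19, 13): truth gives 0; report 13 gives 6 > 0. Violating.
Others report (19, 19, 19): truth gives 0; report 2 gives 17 > 0. Violating.
Others report (2, 2, 2): truth gives 0; no alternative beats it.
Others report (2, 2, 13): truth gives 0; no alternative beats it.
(Checking all 27 profiles: 4 have a profitable deviation, 23 do not.)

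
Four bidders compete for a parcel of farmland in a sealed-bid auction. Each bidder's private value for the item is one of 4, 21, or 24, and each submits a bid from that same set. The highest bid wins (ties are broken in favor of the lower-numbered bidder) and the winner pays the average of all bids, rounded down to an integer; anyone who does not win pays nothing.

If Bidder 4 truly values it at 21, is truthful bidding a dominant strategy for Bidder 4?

No

Consider the case where Bidder 1 bids 4, Bidder 2 bids 4 and Bidder 3 bids 21.
Truthful bid 21: loses, pays 0, utility 0.
Bid 24 instead: wins, pays 13, utility 21 - 13 = 8.
Since 8 > 0, bidding 24 is strictly better here, so truthful bidding is not dominant.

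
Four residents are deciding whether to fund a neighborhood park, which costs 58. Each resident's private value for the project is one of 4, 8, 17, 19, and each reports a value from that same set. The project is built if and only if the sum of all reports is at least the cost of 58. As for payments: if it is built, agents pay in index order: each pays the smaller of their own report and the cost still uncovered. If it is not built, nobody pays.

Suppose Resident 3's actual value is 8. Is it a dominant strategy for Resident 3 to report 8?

No

Consider the case where Resident 1 reports 17, Resident 2 reports 19 and Resident 4 reports 19.
Truthful report 8: project built, pays 8, utility 8 - 8 = 0.
Report 4 instead: project built, pays 4, utility 8 - 4 = 4.
Since 4 > 0, reporting 4 is strictly better here, so truthful reporting is not dominant.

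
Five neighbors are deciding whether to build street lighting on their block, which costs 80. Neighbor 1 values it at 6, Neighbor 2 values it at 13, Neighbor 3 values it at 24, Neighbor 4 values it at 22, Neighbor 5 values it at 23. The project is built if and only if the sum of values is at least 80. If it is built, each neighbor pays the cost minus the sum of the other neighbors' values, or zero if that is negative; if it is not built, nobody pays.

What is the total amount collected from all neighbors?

50

Total value 88 ≥ cost 80, so it is built.
Neighbor 1: others sum to 82; max(0, 80 - 82) = 0.
Neighbor 2: others sum to 75; max(0, 80 - 75) = 5.
Neighbor 3: others sum to 64; max(0, 80 - 64) = 16.
Neighbor 4: others sum to 66; max(0, 80 - 66) = 14.
Neighbor 5: others sum to 65; max(0, 80 - 65) = 15.
Total collected = 0 + 5 + 16 + 14 + 15 = 50.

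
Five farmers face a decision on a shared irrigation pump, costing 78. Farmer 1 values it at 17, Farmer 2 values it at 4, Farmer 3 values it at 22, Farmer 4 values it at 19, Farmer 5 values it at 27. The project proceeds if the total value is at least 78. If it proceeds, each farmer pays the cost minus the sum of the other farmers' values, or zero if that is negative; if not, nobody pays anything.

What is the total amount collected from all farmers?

Total value 89 ≥ cost 78, so it is built.
Farmer 1: others sum to 72; max(0, 78 - 72) = 6.
Farmer 2: others sum to 85; max(0, 78 - 85) = 0.
Farmer 3: others sum to 67; max(0, 78 - 67) = 11.
Farmer 4: others sum to 70; max(0, 78 - 70) = 8.
Farmer 5: others sum to 62; max(0, 78 - 62) = 16.
Total collected = 6 + 0 + 11 + 8 + 16 = 41.

41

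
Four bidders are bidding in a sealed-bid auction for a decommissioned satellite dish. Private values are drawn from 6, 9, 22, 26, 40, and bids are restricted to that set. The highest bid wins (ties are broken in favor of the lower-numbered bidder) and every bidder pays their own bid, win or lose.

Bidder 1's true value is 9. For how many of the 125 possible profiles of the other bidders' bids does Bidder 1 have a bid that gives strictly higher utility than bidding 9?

Others bid (6, 6, 6): truth gives 0; bid 6 gives 3 > 0. Violating.
Others bid (6, 6, 22): truth gives -9; bid 6 gives -6 > -9. Violating.
Others bid (6, 6, 26): truth gives -9; bid 6 gives -6 > -9. Violating.
Others bid (6, 6, 40): truth gives -9; bid 6 gives -6 > -9. Violating.
Others bid (6, 6, 9): truth gives 0; no alternative beats it.
Others bid (6, 9, 6): truth gives 0; no alternative beats it.
(Checking all 125 profiles: 118 have a profitable deviation, 7 do not.)

118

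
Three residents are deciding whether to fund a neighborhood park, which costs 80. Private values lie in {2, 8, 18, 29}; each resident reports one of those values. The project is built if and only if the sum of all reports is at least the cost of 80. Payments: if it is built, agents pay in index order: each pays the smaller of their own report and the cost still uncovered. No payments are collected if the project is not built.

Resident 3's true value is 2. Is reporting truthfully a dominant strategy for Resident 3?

Check each profile of the others' reports and compare truth against every alternative report.
Others report (2, 2): truth gives 0, best alternative gives 0.
Others report (2, 8): truth gives 0, best alternative gives 0.
Others report (2, 18): truth gives 0, best alternative gives 0.
Others report (2, 29): truth gives 0, best alternative gives 0.
Others report (8, 2): truth gives 0, best alternative gives 0.
Others report (8, 8): truth gives 0, best alternative gives 0.
(Remaining 10 profiles checked similarly; truth is weakly best in each.)
In every case the truthful report is at least as good as any alternative, so it is a dominant strategy.

Yes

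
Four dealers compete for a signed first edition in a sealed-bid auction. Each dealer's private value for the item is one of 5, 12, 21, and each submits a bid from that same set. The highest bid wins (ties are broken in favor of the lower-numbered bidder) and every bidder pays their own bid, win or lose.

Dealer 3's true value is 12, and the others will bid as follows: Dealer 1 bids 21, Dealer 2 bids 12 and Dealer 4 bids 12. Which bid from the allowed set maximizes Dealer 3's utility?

5

Bid 5: loses but pays 5, utility -5.
Bid 12: loses but pays 12, utility -12.
Bid 21: loses but pays 21, utility -21.
The best choice is 5 with utility -5.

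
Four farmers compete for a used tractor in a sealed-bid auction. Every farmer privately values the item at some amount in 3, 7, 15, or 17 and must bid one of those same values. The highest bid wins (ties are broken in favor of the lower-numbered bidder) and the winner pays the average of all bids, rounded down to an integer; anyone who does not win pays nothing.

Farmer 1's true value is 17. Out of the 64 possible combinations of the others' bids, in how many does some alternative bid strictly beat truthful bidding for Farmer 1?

8

Others bid (3, 3, 3): truth gives 11; bid 3 gives 14 > 11. Violating.
Others bid (3, 3, 7): truth gives 10; bid 7 gives 12 > 10. Violating.
Others bid (3, 7, 3): truth gives 10; bid 7 gives 12 > 10. Violating.
Others bid (3, 7, 7): truth gives 9; bid 7 gives 11 > 9. Violating.
Others bid (3, 3, 15): truth gives 8; no alternative beats it.
Others bid (3, 3, 17): truth gives 7; no alternative beats it.
(Checking all 64 profiles: 8 have a profitable deviation, 56 do not.)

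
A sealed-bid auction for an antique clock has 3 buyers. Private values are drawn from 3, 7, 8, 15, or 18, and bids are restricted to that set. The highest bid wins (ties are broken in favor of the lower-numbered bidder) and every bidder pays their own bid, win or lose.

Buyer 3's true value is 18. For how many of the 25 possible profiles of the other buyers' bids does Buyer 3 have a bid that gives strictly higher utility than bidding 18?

18

Others bid (3, 3): truth gives 0; bid 7 gives 11 > 0. Violating.
Others bid (3, 7): truth gives 0; bid 8 gives 10 > 0. Violating.
Others bid (3, 8): truth gives 0; bid 15 gives 3 > 0. Violating.
Others bid (3, 18): truth gives -18; bid 3 gives -3 > -18. Violating.
Others bid (3, 15): truth gives 0; no alternative beats it.
Others bid (7, 15): truth gives 0; no alternative beats it.
(Checking all 25 profiles: 18 have a profitable deviation, 7 do not.)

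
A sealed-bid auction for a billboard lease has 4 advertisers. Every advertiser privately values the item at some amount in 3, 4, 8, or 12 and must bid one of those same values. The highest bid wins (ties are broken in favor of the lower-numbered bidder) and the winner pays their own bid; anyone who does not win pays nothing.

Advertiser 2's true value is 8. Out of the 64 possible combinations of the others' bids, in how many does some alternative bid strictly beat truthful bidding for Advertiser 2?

4

Others bid (3, 3, 3): truth gives 0; bid 4 gives 4 > 0. Violating.
Others bid (3, 3, 4): truth gives 0; bid 4 gives 4 > 0. Violating.
Others bid (3, 4, 3): truth gives 0; bid 4 gives 4 > 0. Violating.
Others bid (3, 4, 4): truth gives 0; bid 4 gives 4 > 0. Violating.
Others bid (3, 3, 8): truth gives 0; no alternative beats it.
Others bid (3, 3, 12): truth gives 0; no alternative beats it.
(Checking all 64 profiles: 4 have a profitable deviation, 60 do not.)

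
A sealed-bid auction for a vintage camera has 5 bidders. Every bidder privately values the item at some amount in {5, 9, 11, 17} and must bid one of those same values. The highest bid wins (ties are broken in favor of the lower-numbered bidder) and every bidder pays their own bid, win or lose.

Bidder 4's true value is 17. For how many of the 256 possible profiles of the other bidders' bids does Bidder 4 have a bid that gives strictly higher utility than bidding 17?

172

Others bid (5, 5, 5, 5): truth gives 0; bid 9 gives 8 > 0. Violating.
Others bid (5, 5, 5, 9): truth gives 0; bid 9 gives 8 > 0. Violating.
Others bid (5, 5, 5, 11): truth gives 0; bid 11 gives 6 > 0. Violating.
Others bid (5, 5, 9, 5): truth gives 0; bid 11 gives 6 > 0. Violating.
Others bid (5, 5, 5, 17): truth gives 0; no alternative beats it.
Others bid (5, 5, 9, 17): truth gives 0; no alternative beats it.
(Checking all 256 profiles: 172 have a profitable deviation, 84 do not.)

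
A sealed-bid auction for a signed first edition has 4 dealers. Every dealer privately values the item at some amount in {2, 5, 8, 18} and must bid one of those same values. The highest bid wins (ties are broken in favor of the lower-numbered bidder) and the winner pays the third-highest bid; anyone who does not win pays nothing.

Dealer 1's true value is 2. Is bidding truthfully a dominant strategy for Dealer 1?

Check each profile of the others' bids and compare truth against every alternative bid.
Others bid (2, 5, 5): truth gives 0, best alternative gives -3.
Others bid (5, 2, 5): truth gives 0, best alternative gives -3.
Others bid (5, 5, 2): truth gives 0, best alternative gives -3.
Others bid (5, 5, 5): truth gives 0, best alternative gives -3.
Others bid (2, 2, 2): truth gives 0, best alternative gives 0.
Others bid (2, 2, 5): truth gives 0, best alternative gives 0.
(Remaining 58 profiles checked similarly; truth is weakly best in each.)
In every case the truthful bid is at least as good as any alternative, so it is a dominant strategy.

Yes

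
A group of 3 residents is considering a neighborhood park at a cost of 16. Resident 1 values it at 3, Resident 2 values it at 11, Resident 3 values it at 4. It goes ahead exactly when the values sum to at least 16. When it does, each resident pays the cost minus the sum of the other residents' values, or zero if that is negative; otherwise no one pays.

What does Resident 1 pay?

Total value 18 ≥ cost 16, so the project is built.
The other residents' values sum to 15.
Cost minus that sum is 16 - 15 = 1.

1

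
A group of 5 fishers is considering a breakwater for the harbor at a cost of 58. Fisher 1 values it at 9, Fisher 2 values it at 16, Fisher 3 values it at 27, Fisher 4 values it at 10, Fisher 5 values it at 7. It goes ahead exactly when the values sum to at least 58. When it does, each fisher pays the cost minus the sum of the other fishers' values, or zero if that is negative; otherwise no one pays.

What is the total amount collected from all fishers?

21

Total value 69 ≥ cost 58, so it is built.
Fisher 1: others sum to 60; max(0, 58 - 60) = 0.
Fisher 2: others sum to 53; max(0, 58 - 53) = 5.
Fisher 3: others sum to 42; max(0, 58 - 42) = 16.
Fisher 4: others sum to 59; max(0, 58 - 59) = 0.
Fisher 5: others sum to 62; max(0, 58 - 62) = 0.
Total collected = 0 + 5 + 16 + 0 + 0 = 21.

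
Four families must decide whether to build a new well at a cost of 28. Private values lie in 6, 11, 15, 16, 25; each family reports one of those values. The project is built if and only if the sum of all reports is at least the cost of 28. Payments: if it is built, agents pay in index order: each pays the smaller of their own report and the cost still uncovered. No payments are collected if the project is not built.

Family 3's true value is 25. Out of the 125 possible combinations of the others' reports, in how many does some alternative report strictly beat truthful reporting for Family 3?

25

Others report (6, 6, 6): truth gives 9; report 11 gives 14 > 9. Violating.
Others report (6, 6, 11): truth gives 9; report 6 gives 19 > 9. Violating.
Others report (6, 6, 15): truth gives 9; report 6 gives 19 > 9. Violating.
Others report (6, 6, 16): truth gives 9; report 6 gives 19 > 9. Violating.
Others report (6, 16, 6): truth gives 19; no alternative beats it.
Others report (6, 16, 11): truth gives 19; no alternative beats it.
(Checking all 125 profiles: 25 have a profitable deviation, 100 do not.)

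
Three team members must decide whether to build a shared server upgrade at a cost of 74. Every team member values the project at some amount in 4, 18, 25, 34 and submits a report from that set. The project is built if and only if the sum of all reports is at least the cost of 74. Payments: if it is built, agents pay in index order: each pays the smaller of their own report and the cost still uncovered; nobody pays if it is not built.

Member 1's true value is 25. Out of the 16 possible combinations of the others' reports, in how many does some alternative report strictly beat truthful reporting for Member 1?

Others report (25, 34): truth gives 0; report 18 gives 7 > 0. Violating.
Others report (34, 25): truth gives 0; report 18 gives 7 > 0. Violating.
Others report (34, 34): truth gives 0; report 18 gives 7 > 0. Violating.
Others report (4, 4): truth gives 0; no alternative beats it.
Others report (4, 18): truth gives 0; no alternative beats it.
(Checking all 16 profiles: 3 have a profitable deviation, 13 do not.)

3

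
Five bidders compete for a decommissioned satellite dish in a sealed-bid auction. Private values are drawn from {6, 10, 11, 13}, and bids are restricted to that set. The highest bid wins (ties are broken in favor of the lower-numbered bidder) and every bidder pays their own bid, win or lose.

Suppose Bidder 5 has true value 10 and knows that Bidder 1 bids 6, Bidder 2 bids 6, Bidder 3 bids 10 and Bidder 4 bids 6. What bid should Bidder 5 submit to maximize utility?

11

Bid 6: loses but pays 6, utility -6.
Bid 10: loses but pays 10, utility -10.
Bid 11: wins, pays 11, utility 10 - 11 = -1.
Bid 13: wins, pays 13, utility 10 - 13 = -3.
The best choice is 11 with utility -1.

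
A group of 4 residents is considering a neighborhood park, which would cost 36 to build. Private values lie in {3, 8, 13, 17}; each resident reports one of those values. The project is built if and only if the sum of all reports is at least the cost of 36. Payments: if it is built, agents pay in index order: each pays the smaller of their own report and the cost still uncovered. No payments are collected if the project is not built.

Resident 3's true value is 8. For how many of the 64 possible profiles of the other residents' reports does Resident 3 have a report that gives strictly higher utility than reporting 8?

28

Others report (3, 13, 17): truth gives 0; report 3 gives 5 > 0. Violating.
Others report (3, 17, 13): truth gives 0; report 3 gives 5 > 0. Violating.
Others report (3, 17, 17): truth gives 0; report 3 gives 5 > 0. Violating.
Others report (8, 8, 17): truth gives 0; report 3 gives 5 > 0. Violating.
Others report (3, 3, 3): truth gives 0; no alternative beats it.
Others report (3, 3, 8): truth gives 0; no alternative beats it.
(Checking all 64 profiles: 28 have a profitable deviation, 36 do not.)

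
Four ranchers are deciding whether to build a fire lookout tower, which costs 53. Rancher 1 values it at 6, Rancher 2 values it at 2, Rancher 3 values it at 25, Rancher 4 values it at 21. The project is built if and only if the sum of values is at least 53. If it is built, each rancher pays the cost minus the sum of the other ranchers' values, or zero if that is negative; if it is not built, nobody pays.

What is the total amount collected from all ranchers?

Total value 54 ≥ cost 53, so it is built.
Rancher 1: others sum to 48; max(0, 53 - 48) = 5.
Rancher 2: others sum to 52; max(0, 53 - 52) = 1.
Rancher 3: others sum to 29; max(0, 53 - 29) = 24.
Rancher 4: others sum to 33; max(0, 53 - 33) = 20.
Total collected = 5 + 1 + 24 + 20 = 50.

50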